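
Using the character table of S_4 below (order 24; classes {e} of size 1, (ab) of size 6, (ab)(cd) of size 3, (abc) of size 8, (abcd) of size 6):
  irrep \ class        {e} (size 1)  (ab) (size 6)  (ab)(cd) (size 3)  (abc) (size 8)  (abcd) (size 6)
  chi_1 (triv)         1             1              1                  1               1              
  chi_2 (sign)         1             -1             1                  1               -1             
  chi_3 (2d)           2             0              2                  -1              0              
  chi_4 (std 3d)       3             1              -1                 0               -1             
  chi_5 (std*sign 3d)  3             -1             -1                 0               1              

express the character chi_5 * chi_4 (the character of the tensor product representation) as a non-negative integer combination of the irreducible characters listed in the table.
chi_5 tensor chi_4 = chi_2 + chi_3 + chi_4 + chi_5 (all other irreducibles have multiplicity 0).

Justification: The character of a tensor product is the pointwise product (chi_5 * chi_4)(C) = chi_5(C) * chi_4(C):
  {e}: (3)*(3), (ab): (-1)*(1), (ab)(cd): (-1)*(-1), (abc): (0)*(0), (abcd): (1)*(-1)
so (chi_5 * chi_4) takes values
  {e} -> 9, (ab) -> -1, (ab)(cd) -> 1, (abc) -> 0, (abcd) -> -1.
Now take the inner product of this character with each irreducible chi from the table, <chi_5*chi_4, chi> = (1/24) sum_C |C| (chi_5*chi_4)(C) conj(chi(C)):
  <chi_5*chi_4, chi_1> = (1/24)[1*(9)*conj(1) + 6*(-1)*conj(1) + 3*(1)*conj(1) + 8*(0)*conj(1) + 6*(-1)*conj(1)]
      = (1/24)[(9) + (-6) + (3) + (0) + (-6)] = 0/24 = 0
  <chi_5*chi_4, chi_2> = (1/24)[1*(9)*conj(1) + 6*(-1)*conj(-1) + 3*(1)*conj(1) + 8*(0)*conj(1) + 6*(-1)*conj(-1)]
      = (1/24)[(9) + (6) + (3) + (0) + (6)] = 24/24 = 1
  <chi_5*chi_4, chi_3> = (1/24)[1*(9)*conj(2) + 6*(-1)*conj(0) + 3*(1)*conj(2) + 8*(0)*conj(-1) + 6*(-1)*conj(0)]
      = (1/24)[(18) + (0) + (6) + (0) + (0)] = 24/24 = 1
  <chi_5*chi_4, chi_4> = (1/24)[1*(9)*conj(3) + 6*(-1)*conj(1) + 3*(1)*conj(-1) + 8*(0)*conj(0) + 6*(-1)*conj(-1)]
      = (1/24)[(27) + (-6) + (-3) + (0) + (6)] = 24/24 = 1
  <chi_5*chi_4, chi_5> = (1/24)[1*(9)*conj(3) + 6*(-1)*conj(-1) + 3*(1)*conj(-1) + 8*(0)*conj(0) + 6*(-1)*conj(1)]
      = (1/24)[(27) + (6) + (-3) + (0) + (-6)] = 24/24 = 1
Hence the multiplicities are chi_2: 1, chi_3: 1, chi_4: 1, chi_5: 1. Dimension check: dim(chi_5)*dim(chi_4) = 3*3 = 9 and sum (mult * dim) = 1*1 + 1*2 + 1*3 + 1*3 = 9.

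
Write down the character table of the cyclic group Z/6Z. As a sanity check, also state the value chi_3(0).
Character table of Z/6Z (irreps indexed chi_0,...,chi_5 with chi_k(m) = zeta_6^(k*m), zeta_6 = exp(2*pi*i/6)):
  irrep \ class  {0} (size 1)  {1} (size 1)    {2} (size 1)    {3} (size 1)  {4} (size 1)    {5} (size 1)  
  chi_0          1             1               1               1             1               1             
  chi_1          1             exp(I*pi/3)     exp(2*I*pi/3)   -1            exp(-2*I*pi/3)  exp(-I*pi/3)  
  chi_2          1             exp(2*I*pi/3)   exp(-2*I*pi/3)  1             exp(2*I*pi/3)   exp(-2*I*pi/3)
  chi_3          1             -1              1               -1            1               -1            
  chi_4          1             exp(-2*I*pi/3)  exp(2*I*pi/3)   1             exp(-2*I*pi/3)  exp(2*I*pi/3) 
  chi_5          1             exp(-I*pi/3)    exp(-2*I*pi/3)  -1            exp(2*I*pi/3)   exp(I*pi/3)   

Spot check: chi_3(0) = zeta_6^(3*0) = zeta_6^0 = 1.

Solution. Z/6Z is abelian, so all 6 irreducible complex representations are 1-dimensional. They are given by chi_k(m) = zeta_6^(k*m) for k = 0,...,5. Row orthogonality: sum_m chi_k(m) conj(chi_l(m)) = 6 * [k = l].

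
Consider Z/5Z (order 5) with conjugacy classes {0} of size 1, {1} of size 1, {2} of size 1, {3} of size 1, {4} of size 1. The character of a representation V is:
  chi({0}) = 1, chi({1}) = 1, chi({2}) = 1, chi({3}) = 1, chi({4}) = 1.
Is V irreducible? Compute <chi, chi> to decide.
Irreducible: <chi, chi> = 1.

<chi, chi> = (1/|G|) sum_C |C| * |chi(C)|^2 = (1/5)[1*|1|^2 + 1*|1|^2 + 1*|1|^2 + 1*|1|^2 + 1*|1|^2]
  = (1/5)[(1) + (1) + (1) + (1) + (1)] = 5/5 = 1.
(Exp terms are combined using exp(i*s)*conj(exp(i*t)) = exp(i*(s-t)), and sums of them are collapsed using the identity that for every m > 1 the m distinct m-th roots of unity sum to 0, e.g. 1 + exp(2*I*pi/3) + exp(-2*I*pi/3) = 0.)
A character is irreducible iff <chi, chi> = 1, so this representation is irreducible.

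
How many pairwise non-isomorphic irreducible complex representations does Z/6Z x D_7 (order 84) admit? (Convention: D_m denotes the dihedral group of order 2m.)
30

Justification: The number of irreducible complex representations of a finite group equals its number of conjugacy classes. For a direct product, #classes(G x H) = #classes(G) * #classes(H). Z/6Z has 6 classes (abelian), D_7 has 5 classes, so 6 * 5 = 30, so Z/6Z x D_7 (order 84) has exactly 30 irreducible complex representations.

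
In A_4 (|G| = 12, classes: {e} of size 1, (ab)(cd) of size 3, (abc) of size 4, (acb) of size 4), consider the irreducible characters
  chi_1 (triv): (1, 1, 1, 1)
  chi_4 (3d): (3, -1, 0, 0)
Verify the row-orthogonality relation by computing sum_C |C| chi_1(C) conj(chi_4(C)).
Sum = 0; so <chi_1, chi_4> = 0 (distinct irreducibles are orthogonal).

Justification: Compute term by term over conjugacy classes (|C| * chi_1(C) * conj(chi_4(C))):
  1*(1)*conj(3) + 3*(1)*conj(-1) + 4*(1)*conj(0) + 4*(1)*conj(0)
  = (3) + (-3) + (0) + (0)
  = 0.
(Exp terms are combined using exp(i*s)*conj(exp(i*t)) = exp(i*(s-t)), and sums of them are collapsed using the identity that for every m > 1 the m distinct m-th roots of unity sum to 0, e.g. 1 + exp(2*I*pi/3) + exp(-2*I*pi/3) = 0.)
Dividing by |G| = 12 gives 0/12 = 0, matching the row-orthogonality relation <chi_1, chi_4> = [chi_1 = chi_4].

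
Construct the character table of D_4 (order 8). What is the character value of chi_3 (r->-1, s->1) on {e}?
Conjugacy classes: {e} of size 1, {r^2} of size 1, {r^1, r^3} of size 2, {s, sr^2, ...} of size 2, {sr, sr^3, ...} of size 2.
Character table:
  irrep \ class              {e} (size 1)  {r^2} (size 1)  {r^1, r^3} (size 2)  {s, sr^2, ...} (size 2)  {sr, sr^3, ...} (size 2)
  chi_1 (triv)               1             1               1                    1                        1                       
  chi_2 (sign: r->1, s->-1)  1             1               1                    -1                       -1                      
  chi_3 (r->-1, s->1)        1             1               -1                   1                        -1                      
  chi_4 (r->-1, s->-1)       1             1               -1                   -1                       1                       
  chi_5 (2d, j=1)            2             -2              0                    0                        0                       

Spot check: chi_3 (r->-1, s->1) on {e} = 1.

Details: D_4 has order 2*4 = 8 with 5 conjugacy classes, hence 5 irreducibles. Sum of squared dims 1 + 1 + 1 + 1 + 4 = 8 = |G|. Linear characters come from the abelianisation; the 2-dimensional irreps have character r^k -> 2*cos(2*pi*j*k/4), reflections -> 0.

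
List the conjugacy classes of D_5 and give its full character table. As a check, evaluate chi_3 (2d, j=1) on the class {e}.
Conjugacy classes: {e} of size 1, {r^1, r^4} of size 2, {r^2, r^3} of size 2, {s, sr, ..., sr^4} of size 5.
Character table:
  irrep \ class              {e} (size 1)  {r^1, r^4} (size 2)  {r^2, r^3} (size 2)  {s, sr, ..., sr^4} (size 5)
  chi_1 (triv)               1             1                    1                    1                          
  chi_2 (sign: r->1, s->-1)  1             1                    1                    -1                         
  chi_3 (2d, j=1)            2             -1/2 + sqrt(5)/2     -sqrt(5)/2 - 1/2     0                          
  chi_4 (2d, j=2)            2             -sqrt(5)/2 - 1/2     -1/2 + sqrt(5)/2     0                          

Spot check: chi_3 (2d, j=1) on {e} = 2.

Details: D_5 has order 2*5 = 10 with 4 conjugacy classes, hence 4 irreducibles. Sum of squared dims 1 + 1 + 4 + 4 = 10 = |G|. Linear characters come from the abelianisation; the 2-dimensional irreps have character r^k -> 2*cos(2*pi*j*k/5), reflections -> 0.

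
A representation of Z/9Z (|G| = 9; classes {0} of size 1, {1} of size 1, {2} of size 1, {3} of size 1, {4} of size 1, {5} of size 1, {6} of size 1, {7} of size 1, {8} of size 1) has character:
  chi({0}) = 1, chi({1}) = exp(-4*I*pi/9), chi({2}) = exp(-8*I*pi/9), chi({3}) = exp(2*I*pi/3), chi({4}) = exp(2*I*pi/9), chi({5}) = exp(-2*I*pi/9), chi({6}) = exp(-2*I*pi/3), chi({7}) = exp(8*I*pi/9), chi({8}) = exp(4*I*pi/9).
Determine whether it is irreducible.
Irreducible: <chi, chi> = 1.

Proof sketch: <chi, chi> = (1/|G|) sum_C |C| * |chi(C)|^2 = (1/9)[1*|1|^2 + 1*|exp(-4*I*pi/9)|^2 + 1*|exp(-8*I*pi/9)|^2 + 1*|exp(2*I*pi/3)|^2 + 1*|exp(2*I*pi/9)|^2 + 1*|exp(-2*I*pi/9)|^2 + 1*|exp(-2*I*pi/3)|^2 + 1*|exp(8*I*pi/9)|^2 + 1*|exp(4*I*pi/9)|^2]
  = (1/9)[(1) + (1) + (1) + (1) + (1) + (1) + (1) + (1) + (1)] = 9/9 = 1.
(Exp terms are combined using exp(i*s)*conj(exp(i*t)) = exp(i*(s-t)), and sums of them are collapsed using the identity that for every m > 1 the m distinct m-th roots of unity sum to 0, e.g. 1 + exp(2*I*pi/3) + exp(-2*I*pi/3) = 0.)
A character is irreducible iff <chi, chi> = 1, so this representation is irreducible.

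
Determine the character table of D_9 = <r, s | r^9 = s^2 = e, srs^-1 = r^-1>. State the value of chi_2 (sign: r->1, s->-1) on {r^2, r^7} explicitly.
Conjugacy classes: {e} of size 1, {r^1, r^8} of size 2, {r^2, r^7} of size 2, {r^3, r^6} of size 2, {r^4, r^5} of size 2, {s, sr, ..., sr^8} of size 9.
Character table:
  irrep \ class              {e} (size 1)  {r^1, r^8} (size 2)  {r^2, r^7} (size 2)  {r^3, r^6} (size 2)  {r^4, r^5} (size 2)  {s, sr, ..., sr^8} (size 9)
  chi_1 (triv)               1             1                    1                    1                    1                    1                          
  chi_2 (sign: r->1, s->-1)  1             1                    1                    1                    1                    -1                         
  chi_3 (2d, j=1)            2             2*cos(2*pi/9)        2*cos(4*pi/9)        -1                   -2*cos(pi/9)         0                          
  chi_4 (2d, j=2)            2             2*cos(4*pi/9)        -2*cos(pi/9)         -1                   2*cos(2*pi/9)        0                          
  chi_5 (2d, j=3)            2             -1                   -1                   2                    -1                   0                          
  chi_6 (2d, j=4)            2             -2*cos(pi/9)         2*cos(2*pi/9)        -1                   2*cos(4*pi/9)        0                          

Spot check: chi_2 (sign: r->1, s->-1) on {r^2, r^7} = 1.

Argument: D_9 has order 2*9 = 18 with 6 conjugacy classes, hence 6 irreducibles. Sum of squared dims 1 + 1 + 4 + 4 + 4 + 4 = 18 = |G|. Linear characters come from the abelianisation; the 2-dimensional irreps have character r^k -> 2*cos(2*pi*j*k/9), reflections -> 0.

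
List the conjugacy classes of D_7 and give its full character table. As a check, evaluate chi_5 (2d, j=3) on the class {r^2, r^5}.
Conjugacy classes: {e} of size 1, {r^1, r^6} of size 2, {r^2, r^5} of size 2, {r^3, r^4} of size 2, {s, sr, ..., sr^6} of size 7.
Character table:
  irrep \ class              {e} (size 1)  {r^1, r^6} (size 2)  {r^2, r^5} (size 2)  {r^3, r^4} (size 2)  {s, sr, ..., sr^6} (size 7)
  chi_1 (triv)               1             1                    1                    1                    1                          
  chi_2 (sign: r->1, s->-1)  1             1                    1                    1                    -1                         
  chi_3 (2d, j=1)            2             2*cos(2*pi/7)        -2*cos(3*pi/7)       -2*cos(pi/7)         0                          
  chi_4 (2d, j=2)            2             -2*cos(3*pi/7)       -2*cos(pi/7)         2*cos(2*pi/7)        0                          
  chi_5 (2d, j=3)            2             -2*cos(pi/7)         2*cos(2*pi/7)        -2*cos(3*pi/7)       0                          

Spot check: chi_5 (2d, j=3) on {r^2, r^5} = 2*cos(2*pi/7).

D_7 has order 2*7 = 14 with 5 conjugacy classes, hence 5 irreducibles. Sum of squared dims 1 + 1 + 4 + 4 + 4 = 14 = |G|. Linear characters come from the abelianisation; the 2-dimensional irreps have character r^k -> 2*cos(2*pi*j*k/7), reflections -> 0.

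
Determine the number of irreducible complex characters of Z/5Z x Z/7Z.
35

Details: The number of irreducible complex representations of a finite group equals its number of conjugacy classes. Z/5Z x Z/7Z is abelian of order 35, so every element is its own conjugacy class: 35 classes, so Z/5Z x Z/7Z (order 35) has exactly 35 irreducible complex representations.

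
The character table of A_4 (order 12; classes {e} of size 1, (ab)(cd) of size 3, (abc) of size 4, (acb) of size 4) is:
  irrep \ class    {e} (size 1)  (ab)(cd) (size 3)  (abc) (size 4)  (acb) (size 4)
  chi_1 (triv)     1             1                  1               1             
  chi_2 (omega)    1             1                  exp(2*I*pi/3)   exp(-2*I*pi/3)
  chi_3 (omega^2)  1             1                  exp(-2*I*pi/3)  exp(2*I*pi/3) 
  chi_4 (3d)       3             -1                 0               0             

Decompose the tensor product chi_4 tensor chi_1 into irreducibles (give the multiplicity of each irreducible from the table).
chi_4 tensor chi_1 = chi_4 (all other irreducibles have multiplicity 0).

The character of a tensor product is the pointwise product (chi_4 * chi_1)(C) = chi_4(C) * chi_1(C):
  {e}: (3)*(1), (ab)(cd): (-1)*(1), (abc): (0)*(1), (acb): (0)*(1)
so (chi_4 * chi_1) takes values
  {e} -> 3, (ab)(cd) -> -1, (abc) -> 0, (acb) -> 0.
Now take the inner product of this character with each irreducible chi from the table, <chi_4*chi_1, chi> = (1/12) sum_C |C| (chi_4*chi_1)(C) conj(chi(C)):
  <chi_4*chi_1, chi_1> = (1/12)[1*(3)*conj(1) + 3*(-1)*conj(1) + 4*(0)*conj(1) + 4*(0)*conj(1)]
      = (1/12)[(3) + (-3) + (0) + (0)] = 0/12 = 0
  <chi_4*chi_1, chi_2> = (1/12)[1*(3)*conj(1) + 3*(-1)*conj(1) + 4*(0)*conj(exp(2*I*pi/3)) + 4*(0)*conj(exp(-2*I*pi/3))]
      = (1/12)[(3) + (-3) + (0) + (0)] = 0/12 = 0
  <chi_4*chi_1, chi_3> = (1/12)[1*(3)*conj(1) + 3*(-1)*conj(1) + 4*(0)*conj(exp(-2*I*pi/3)) + 4*(0)*conj(exp(2*I*pi/3))]
      = (1/12)[(3) + (-3) + (0) + (0)] = 0/12 = 0
  <chi_4*chi_1, chi_4> = (1/12)[1*(3)*conj(3) + 3*(-1)*conj(-1) + 4*(0)*conj(0) + 4*(0)*conj(0)]
      = (1/12)[(9) + (3) + (0) + (0)] = 12/12 = 1
(Exp terms are combined using exp(i*s)*conj(exp(i*t)) = exp(i*(s-t)), and sums of them are collapsed using the identity that for every m > 1 the m distinct m-th roots of unity sum to 0, e.g. 1 + exp(2*I*pi/3) + exp(-2*I*pi/3) = 0.)
Hence the multiplicities are chi_4: 1. Dimension check: dim(chi_4)*dim(chi_1) = 3*1 = 3 and sum (mult * dim) = 1*3 = 3.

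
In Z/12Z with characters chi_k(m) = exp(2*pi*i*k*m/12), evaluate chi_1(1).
chi_1(1) = zeta_12^1 = exp(I*pi/6)

chi_1(1) = zeta_12^(1*1) = zeta_12^1. Since zeta_12^12 = 1, this equals zeta_12^1 = exp(2*pi*i*1/12) = exp(I*pi/6).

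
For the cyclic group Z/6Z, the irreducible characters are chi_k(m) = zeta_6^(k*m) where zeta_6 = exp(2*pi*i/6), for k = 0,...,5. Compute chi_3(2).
chi_3(2) = zeta_6^6 = 1

Why: chi_3(2) = zeta_6^(3*2) = zeta_6^6. Since zeta_6^6 = 1, this equals zeta_6^0 = exp(2*pi*i*0/6) = 1.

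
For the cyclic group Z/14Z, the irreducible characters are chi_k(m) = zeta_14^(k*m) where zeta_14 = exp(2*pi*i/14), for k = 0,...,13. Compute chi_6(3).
chi_6(3) = zeta_14^18 = exp(4*I*pi/7)

Solution. chi_6(3) = zeta_14^(6*3) = zeta_14^18. Since zeta_14^14 = 1, this equals zeta_14^4 = exp(2*pi*i*4/14) = exp(4*I*pi/7).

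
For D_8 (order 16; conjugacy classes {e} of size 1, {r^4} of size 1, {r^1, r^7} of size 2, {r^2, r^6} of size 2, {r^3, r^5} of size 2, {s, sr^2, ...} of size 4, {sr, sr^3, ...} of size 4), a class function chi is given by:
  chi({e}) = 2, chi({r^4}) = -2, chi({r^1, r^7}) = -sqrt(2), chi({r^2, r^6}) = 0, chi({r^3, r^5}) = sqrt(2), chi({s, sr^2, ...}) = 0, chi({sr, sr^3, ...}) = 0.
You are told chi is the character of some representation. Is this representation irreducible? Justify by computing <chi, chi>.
Irreducible: <chi, chi> = 1.

Justification: <chi, chi> = (1/|G|) sum_C |C| * |chi(C)|^2 = (1/16)[1*|2|^2 + 1*|-2|^2 + 2*|-sqrt(2)|^2 + 2*|0|^2 + 2*|sqrt(2)|^2 + 4*|0|^2 + 4*|0|^2]
  = (1/16)[(4) + (4) + (4) + (0) + (4) + (0) + (0)] = 16/16 = 1.
A character is irreducible iff <chi, chi> = 1, so this representation is irreducible.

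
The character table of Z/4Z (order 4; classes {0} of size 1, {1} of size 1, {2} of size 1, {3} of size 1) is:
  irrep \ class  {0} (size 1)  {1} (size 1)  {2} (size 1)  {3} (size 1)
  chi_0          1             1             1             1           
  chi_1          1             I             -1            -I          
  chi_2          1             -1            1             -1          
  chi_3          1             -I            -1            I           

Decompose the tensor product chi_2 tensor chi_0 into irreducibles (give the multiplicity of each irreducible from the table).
chi_2 tensor chi_0 = chi_2 (all other irreducibles have multiplicity 0).

The character of a tensor product is the pointwise product (chi_2 * chi_0)(C) = chi_2(C) * chi_0(C):
  {0}: (1)*(1), {1}: (-1)*(1), {2}: (1)*(1), {3}: (-1)*(1)
so (chi_2 * chi_0) takes values
  {0} -> 1, {1} -> -1, {2} -> 1, {3} -> -1.
Now take the inner product of this character with each irreducible chi from the table, <chi_2*chi_0, chi> = (1/4) sum_C |C| (chi_2*chi_0)(C) conj(chi(C)):
  <chi_2*chi_0, chi_0> = (1/4)[1*(1)*conj(1) + 1*(-1)*conj(1) + 1*(1)*conj(1) + 1*(-1)*conj(1)]
      = (1/4)[(1) + (-1) + (1) + (-1)] = 0/4 = 0
  <chi_2*chi_0, chi_1> = (1/4)[1*(1)*conj(1) + 1*(-1)*conj(I) + 1*(1)*conj(-1) + 1*(-1)*conj(-I)]
      = (1/4)[(1) + (I) + (-1) + (-I)] = 0/4 = 0
  <chi_2*chi_0, chi_2> = (1/4)[1*(1)*conj(1) + 1*(-1)*conj(-1) + 1*(1)*conj(1) + 1*(-1)*conj(-1)]
      = (1/4)[(1) + (1) + (1) + (1)] = 4/4 = 1
  <chi_2*chi_0, chi_3> = (1/4)[1*(1)*conj(1) + 1*(-1)*conj(-I) + 1*(1)*conj(-1) + 1*(-1)*conj(I)]
      = (1/4)[(1) + (-I) + (-1) + (I)] = 0/4 = 0
(Exp terms are combined using exp(i*s)*conj(exp(i*t)) = exp(i*(s-t)), and sums of them are collapsed using the identity that for every m > 1 the m distinct m-th roots of unity sum to 0, e.g. 1 + exp(2*I*pi/3) + exp(-2*I*pi/3) = 0.)
Hence the multiplicities are chi_2: 1. Dimension check: dim(chi_2)*dim(chi_0) = 1*1 = 1 and sum (mult * dim) = 1*1 = 1.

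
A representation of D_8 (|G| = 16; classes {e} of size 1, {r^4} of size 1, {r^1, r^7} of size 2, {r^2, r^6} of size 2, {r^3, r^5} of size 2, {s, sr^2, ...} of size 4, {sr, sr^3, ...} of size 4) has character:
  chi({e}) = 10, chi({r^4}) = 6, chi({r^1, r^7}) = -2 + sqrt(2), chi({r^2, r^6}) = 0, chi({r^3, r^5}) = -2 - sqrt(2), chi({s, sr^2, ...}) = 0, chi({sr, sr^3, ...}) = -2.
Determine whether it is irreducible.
Not irreducible (reducible): <chi, chi> = 11 > 1.

Explanation: <chi, chi> = (1/|G|) sum_C |C| * |chi(C)|^2 = (1/16)[1*|10|^2 + 1*|6|^2 + 2*|-2 + sqrt(2)|^2 + 2*|0|^2 + 2*|-2 - sqrt(2)|^2 + 4*|0|^2 + 4*|-2|^2]
  = (1/16)[(100) + (36) + (12 - 8*sqrt(2)) + (0) + (8*sqrt(2) + 12) + (0) + (16)] = 176/16 = 11.
A character is irreducible iff <chi, chi> = 1, so this representation is reducible.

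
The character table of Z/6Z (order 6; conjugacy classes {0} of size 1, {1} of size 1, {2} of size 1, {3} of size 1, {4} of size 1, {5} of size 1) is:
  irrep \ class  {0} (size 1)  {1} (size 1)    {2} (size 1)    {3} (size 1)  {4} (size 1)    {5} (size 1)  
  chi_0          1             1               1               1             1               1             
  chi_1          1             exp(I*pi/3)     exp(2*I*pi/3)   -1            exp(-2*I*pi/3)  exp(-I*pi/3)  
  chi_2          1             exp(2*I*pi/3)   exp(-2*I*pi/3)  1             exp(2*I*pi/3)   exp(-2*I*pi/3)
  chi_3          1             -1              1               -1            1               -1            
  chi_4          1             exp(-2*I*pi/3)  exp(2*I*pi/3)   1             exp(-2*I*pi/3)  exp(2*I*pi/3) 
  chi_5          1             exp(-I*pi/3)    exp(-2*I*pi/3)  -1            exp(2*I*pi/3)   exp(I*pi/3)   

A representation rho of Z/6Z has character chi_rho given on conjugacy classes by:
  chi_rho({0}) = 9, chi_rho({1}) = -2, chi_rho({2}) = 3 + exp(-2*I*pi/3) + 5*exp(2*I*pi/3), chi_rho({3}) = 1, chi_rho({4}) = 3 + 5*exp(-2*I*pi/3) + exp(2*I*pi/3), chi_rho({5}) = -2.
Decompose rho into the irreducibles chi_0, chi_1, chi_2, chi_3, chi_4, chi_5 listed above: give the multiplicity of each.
Multiplicities: chi_0: 1, chi_1: 2, chi_2: 1, chi_3: 2, chi_4: 3, chi_5: 0.

Explanation: Use <chi_rho, chi> = (1/|G|) sum_C |C| * chi_rho(C) * conj(chi(C)) with |G| = 6 for each irreducible chi in the table:
  <chi_rho, chi_0> = (1/6)[1*(9)*conj(1) + 1*(-2)*conj(1) + 1*(3 + exp(-2*I*pi/3) + 5*exp(2*I*pi/3))*conj(1) + 1*(1)*conj(1) + 1*(3 + 5*exp(-2*I*pi/3) + exp(2*I*pi/3))*conj(1) + 1*(-2)*conj(1)]
      = (1/6)[(9) + (-2) + (3 + exp(-2*I*pi/3) + 5*exp(2*I*pi/3)) + (1) + (3 + 5*exp(-2*I*pi/3) + exp(2*I*pi/3)) + (-2)] = 6/6 = 1
  <chi_rho, chi_1> = (1/6)[1*(9)*conj(1) + 1*(-2)*conj(exp(I*pi/3)) + 1*(3 + exp(-2*I*pi/3) + 5*exp(2*I*pi/3))*conj(exp(2*I*pi/3)) + 1*(1)*conj(-1) + 1*(3 + 5*exp(-2*I*pi/3) + exp(2*I*pi/3))*conj(exp(-2*I*pi/3)) + 1*(-2)*conj(exp(-I*pi/3))]
      = (1/6)[(9) + (-1 - exp(-I*pi/3) + exp(I*pi/3)) + (5 + 3*exp(-2*I*pi/3) + exp(2*I*pi/3)) + (-1) + (5 + exp(-2*I*pi/3) + 3*exp(2*I*pi/3)) + (-1 - exp(I*pi/3) + exp(-I*pi/3))] = 12/6 = 2
  <chi_rho, chi_2> = (1/6)[1*(9)*conj(1) + 1*(-2)*conj(exp(2*I*pi/3)) + 1*(3 + exp(-2*I*pi/3) + 5*exp(2*I*pi/3))*conj(exp(-2*I*pi/3)) + 1*(1)*conj(1) + 1*(3 + 5*exp(-2*I*pi/3) + exp(2*I*pi/3))*conj(exp(2*I*pi/3)) + 1*(-2)*conj(exp(-2*I*pi/3))]
      = (1/6)[(9) + (1 + 2*exp(-I*pi/3) - exp(-2*I*pi/3) + 3*exp(2*I*pi/3)) + (1 + 5*exp(-2*I*pi/3) + 3*exp(2*I*pi/3)) + (1) + (1 + 3*exp(-2*I*pi/3) + 5*exp(2*I*pi/3)) + (1 + 3*exp(-2*I*pi/3) - exp(2*I*pi/3) + 2*exp(I*pi/3))] = 6/6 = 1
  <chi_rho, chi_3> = (1/6)[1*(9)*conj(1) + 1*(-2)*conj(-1) + 1*(3 + exp(-2*I*pi/3) + 5*exp(2*I*pi/3))*conj(1) + 1*(1)*conj(-1) + 1*(3 + 5*exp(-2*I*pi/3) + exp(2*I*pi/3))*conj(1) + 1*(-2)*conj(-1)]
      = (1/6)[(9) + (2) + (3 + exp(-2*I*pi/3) + 5*exp(2*I*pi/3)) + (-1) + (3 + 5*exp(-2*I*pi/3) + exp(2*I*pi/3)) + (2)] = 12/6 = 2
  <chi_rho, chi_4> = (1/6)[1*(9)*conj(1) + 1*(-2)*conj(exp(-2*I*pi/3)) + 1*(3 + exp(-2*I*pi/3) + 5*exp(2*I*pi/3))*conj(exp(2*I*pi/3)) + 1*(1)*conj(1) + 1*(3 + 5*exp(-2*I*pi/3) + exp(2*I*pi/3))*conj(exp(-2*I*pi/3)) + 1*(-2)*conj(exp(2*I*pi/3))]
      = (1/6)[(9) + (1 + exp(-2*I*pi/3) - exp(2*I*pi/3)) + (5 + 3*exp(-2*I*pi/3) + exp(2*I*pi/3)) + (1) + (5 + exp(-2*I*pi/3) + 3*exp(2*I*pi/3)) + (1 + exp(2*I*pi/3) - exp(-2*I*pi/3))] = 18/6 = 3
  <chi_rho, chi_5> = (1/6)[1*(9)*conj(1) + 1*(-2)*conj(exp(-I*pi/3)) + 1*(3 + exp(-2*I*pi/3) + 5*exp(2*I*pi/3))*conj(exp(-2*I*pi/3)) + 1*(1)*conj(-1) + 1*(3 + 5*exp(-2*I*pi/3) + exp(2*I*pi/3))*conj(exp(2*I*pi/3)) + 1*(-2)*conj(exp(I*pi/3))]
      = (1/6)[(9) + (-1 + 3*exp(-I*pi/3) - exp(I*pi/3) + 2*exp(2*I*pi/3)) + (1 + 5*exp(-2*I*pi/3) + 3*exp(2*I*pi/3)) + (-1) + (1 + 3*exp(-2*I*pi/3) + 5*exp(2*I*pi/3)) + (-1 + 2*exp(-2*I*pi/3) - exp(-I*pi/3) + 3*exp(I*pi/3))] = 0/6 = 0
(Exp terms are combined using exp(i*s)*conj(exp(i*t)) = exp(i*(s-t)), and sums of them are collapsed using the identity that for every m > 1 the m distinct m-th roots of unity sum to 0, e.g. 1 + exp(2*I*pi/3) + exp(-2*I*pi/3) = 0.)
Dimension check: dim(rho) = sum (mult * dim) = 1*1 + 2*1 + 1*1 + 2*1 + 3*1 + 0*1 = 9 = chi_rho(e) = 9.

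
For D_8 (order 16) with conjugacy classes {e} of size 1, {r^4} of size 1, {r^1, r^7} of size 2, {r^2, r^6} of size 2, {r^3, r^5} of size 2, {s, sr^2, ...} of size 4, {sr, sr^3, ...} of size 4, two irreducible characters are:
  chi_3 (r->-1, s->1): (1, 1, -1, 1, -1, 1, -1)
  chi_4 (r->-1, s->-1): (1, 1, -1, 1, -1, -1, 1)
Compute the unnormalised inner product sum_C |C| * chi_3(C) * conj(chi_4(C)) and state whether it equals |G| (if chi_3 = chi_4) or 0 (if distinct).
Sum = 0; so <chi_3, chi_4> = 0 (distinct irreducibles are orthogonal).

Derivation: Compute term by term over conjugacy classes (|C| * chi_3(C) * conj(chi_4(C))):
  1*(1)*conj(1) + 1*(1)*conj(1) + 2*(-1)*conj(-1) + 2*(1)*conj(1) + 2*(-1)*conj(-1) + 4*(1)*conj(-1) + 4*(-1)*conj(1)
  = (1) + (1) + (2) + (2) + (2) + (-4) + (-4)
  = 0.
Dividing by |G| = 16 gives 0/16 = 0, matching the row-orthogonality relation <chi_3, chi_4> = [chi_3 = chi_4].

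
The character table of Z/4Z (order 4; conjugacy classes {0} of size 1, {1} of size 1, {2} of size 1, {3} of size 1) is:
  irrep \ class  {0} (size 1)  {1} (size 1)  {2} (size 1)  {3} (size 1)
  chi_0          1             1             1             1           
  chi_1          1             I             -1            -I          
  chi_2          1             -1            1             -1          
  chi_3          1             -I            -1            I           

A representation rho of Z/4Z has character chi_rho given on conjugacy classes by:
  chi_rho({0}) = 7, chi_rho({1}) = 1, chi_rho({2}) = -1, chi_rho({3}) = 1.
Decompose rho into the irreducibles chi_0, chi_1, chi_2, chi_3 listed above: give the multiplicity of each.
Multiplicities: chi_0: 2, chi_1: 2, chi_2: 1, chi_3: 2.

Justification: Use <chi_rho, chi> = (1/|G|) sum_C |C| * chi_rho(C) * conj(chi(C)) with |G| = 4 for each irreducible chi in the table:
  <chi_rho, chi_0> = (1/4)[1*(7)*conj(1) + 1*(1)*conj(1) + 1*(-1)*conj(1) + 1*(1)*conj(1)]
      = (1/4)[(7) + (1) + (-1) + (1)] = 8/4 = 2
  <chi_rho, chi_1> = (1/4)[1*(7)*conj(1) + 1*(1)*conj(I) + 1*(-1)*conj(-1) + 1*(1)*conj(-I)]
      = (1/4)[(7) + (-I) + (1) + (I)] = 8/4 = 2
  <chi_rho, chi_2> = (1/4)[1*(7)*conj(1) + 1*(1)*conj(-1) + 1*(-1)*conj(1) + 1*(1)*conj(-1)]
      = (1/4)[(7) + (-1) + (-1) + (-1)] = 4/4 = 1
  <chi_rho, chi_3> = (1/4)[1*(7)*conj(1) + 1*(1)*conj(-I) + 1*(-1)*conj(-1) + 1*(1)*conj(I)]
      = (1/4)[(7) + (I) + (1) + (-I)] = 8/4 = 2
(Exp terms are combined using exp(i*s)*conj(exp(i*t)) = exp(i*(s-t)), and sums of them are collapsed using the identity that for every m > 1 the m distinct m-th roots of unity sum to 0, e.g. 1 + exp(2*I*pi/3) + exp(-2*I*pi/3) = 0.)
Dimension check: dim(rho) = sum (mult * dim) = 2*1 + 2*1 + 1*1 + 2*1 = 7 = chi_rho(e) = 7.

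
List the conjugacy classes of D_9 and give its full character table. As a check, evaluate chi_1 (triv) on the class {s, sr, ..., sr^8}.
Conjugacy classes: {e} of size 1, {r^1, r^8} of size 2, {r^2, r^7} of size 2, {r^3, r^6} of size 2, {r^4, r^5} of size 2, {s, sr, ..., sr^8} of size 9.
Character table:
  irrep \ class              {e} (size 1)  {r^1, r^8} (size 2)  {r^2, r^7} (size 2)  {r^3, r^6} (size 2)  {r^4, r^5} (size 2)  {s, sr, ..., sr^8} (size 9)
  chi_1 (triv)               1             1                    1                    1                    1                    1                          
  chi_2 (sign: r->1, s->-1)  1             1                    1                    1                    1                    -1                         
  chi_3 (2d, j=1)            2             2*cos(2*pi/9)        2*cos(4*pi/9)        -1                   -2*cos(pi/9)         0                          
  chi_4 (2d, j=2)            2             2*cos(4*pi/9)        -2*cos(pi/9)         -1                   2*cos(2*pi/9)        0                          
  chi_5 (2d, j=3)            2             -1                   -1                   2                    -1                   0                          
  chi_6 (2d, j=4)            2             -2*cos(pi/9)         2*cos(2*pi/9)        -1                   2*cos(4*pi/9)        0                          

Spot check: chi_1 (triv) on {s, sr, ..., sr^8} = 1.

Details: D_9 has order 2*9 = 18 with 6 conjugacy classes, hence 6 irreducibles. Sum of squared dims 1 + 1 + 4 + 4 + 4 + 4 = 18 = |G|. Linear characters come from the abelianisation; the 2-dimensional irreps have character r^k -> 2*cos(2*pi*j*k/9), reflections -> 0.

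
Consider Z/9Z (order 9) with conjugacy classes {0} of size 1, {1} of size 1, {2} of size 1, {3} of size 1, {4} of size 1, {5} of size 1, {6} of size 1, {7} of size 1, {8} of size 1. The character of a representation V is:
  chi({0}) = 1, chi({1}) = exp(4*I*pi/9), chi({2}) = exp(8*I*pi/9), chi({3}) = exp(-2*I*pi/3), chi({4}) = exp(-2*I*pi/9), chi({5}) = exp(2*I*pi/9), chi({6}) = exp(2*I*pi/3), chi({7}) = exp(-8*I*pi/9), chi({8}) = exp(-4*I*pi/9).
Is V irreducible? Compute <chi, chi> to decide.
Irreducible: <chi, chi> = 1.

Reasoning: <chi, chi> = (1/|G|) sum_C |C| * |chi(C)|^2 = (1/9)[1*|1|^2 + 1*|exp(4*I*pi/9)|^2 + 1*|exp(8*I*pi/9)|^2 + 1*|exp(-2*I*pi/3)|^2 + 1*|exp(-2*I*pi/9)|^2 + 1*|exp(2*I*pi/9)|^2 + 1*|exp(2*I*pi/3)|^2 + 1*|exp(-8*I*pi/9)|^2 + 1*|exp(-4*I*pi/9)|^2]
  = (1/9)[(1) + (1) + (1) + (1) + (1) + (1) + (1) + (1) + (1)] = 9/9 = 1.
(Exp terms are combined using exp(i*s)*conj(exp(i*t)) = exp(i*(s-t)), and sums of them are collapsed using the identity that for every m > 1 the m distinct m-th roots of unity sum to 0, e.g. 1 + exp(2*I*pi/3) + exp(-2*I*pi/3) = 0.)
A character is irreducible iff <chi, chi> = 1, so this representation is irreducible.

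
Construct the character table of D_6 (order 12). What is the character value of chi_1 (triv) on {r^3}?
Conjugacy classes: {e} of size 1, {r^3} of size 1, {r^1, r^5} of size 2, {r^2, r^4} of size 2, {s, sr^2, ...} of size 3, {sr, sr^3, ...} of size 3.
Character table:
  irrep \ class              {e} (size 1)  {r^3} (size 1)  {r^1, r^5} (size 2)  {r^2, r^4} (size 2)  {s, sr^2, ...} (size 3)  {sr, sr^3, ...} (size 3)
  chi_1 (triv)               1             1               1                    1                    1                        1                       
  chi_2 (sign: r->1, s->-1)  1             1               1                    1                    -1                       -1                      
  chi_3 (r->-1, s->1)        1             -1              -1                   1                    1                        -1                      
  chi_4 (r->-1, s->-1)       1             -1              -1                   1                    -1                       1                       
  chi_5 (2d, j=1)            2             -2              1                    -1                   0                        0                       
  chi_6 (2d, j=2)            2             2               -1                   -1                   0                        0                       

Spot check: chi_1 (triv) on {r^3} = 1.

D_6 has order 2*6 = 12 with 6 conjugacy classes, hence 6 irreducibles. Sum of squared dims 1 + 1 + 1 + 1 + 4 + 4 = 12 = |G|. Linear characters come from the abelianisation; the 2-dimensional irreps have character r^k -> 2*cos(2*pi*j*k/6), reflections -> 0.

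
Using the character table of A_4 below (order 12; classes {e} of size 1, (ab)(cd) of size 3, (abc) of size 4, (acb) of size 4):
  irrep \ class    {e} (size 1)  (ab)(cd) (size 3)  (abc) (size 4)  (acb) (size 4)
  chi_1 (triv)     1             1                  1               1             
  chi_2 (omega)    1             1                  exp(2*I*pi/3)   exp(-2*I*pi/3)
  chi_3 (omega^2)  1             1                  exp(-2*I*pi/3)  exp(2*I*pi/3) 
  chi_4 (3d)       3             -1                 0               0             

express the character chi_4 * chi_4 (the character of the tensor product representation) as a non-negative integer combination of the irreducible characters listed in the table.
chi_4 tensor chi_4 = chi_1 + chi_2 + chi_3 + 2*chi_4 (all other irreducibles have multiplicity 0).

Working: The character of a tensor product is the pointwise product (chi_4 * chi_4)(C) = chi_4(C) * chi_4(C):
  {e}: (3)*(3), (ab)(cd): (-1)*(-1), (abc): (0)*(0), (acb): (0)*(0)
so (chi_4 * chi_4) takes values
  {e} -> 9, (ab)(cd) -> 1, (abc) -> 0, (acb) -> 0.
Now take the inner product of this character with each irreducible chi from the table, <chi_4*chi_4, chi> = (1/12) sum_C |C| (chi_4*chi_4)(C) conj(chi(C)):
  <chi_4*chi_4, chi_1> = (1/12)[1*(9)*conj(1) + 3*(1)*conj(1) + 4*(0)*conj(1) + 4*(0)*conj(1)]
      = (1/12)[(9) + (3) + (0) + (0)] = 12/12 = 1
  <chi_4*chi_4, chi_2> = (1/12)[1*(9)*conj(1) + 3*(1)*conj(1) + 4*(0)*conj(exp(2*I*pi/3)) + 4*(0)*conj(exp(-2*I*pi/3))]
      = (1/12)[(9) + (3) + (0) + (0)] = 12/12 = 1
  <chi_4*chi_4, chi_3> = (1/12)[1*(9)*conj(1) + 3*(1)*conj(1) + 4*(0)*conj(exp(-2*I*pi/3)) + 4*(0)*conj(exp(2*I*pi/3))]
      = (1/12)[(9) + (3) + (0) + (0)] = 12/12 = 1
  <chi_4*chi_4, chi_4> = (1/12)[1*(9)*conj(3) + 3*(1)*conj(-1) + 4*(0)*conj(0) + 4*(0)*conj(0)]
      = (1/12)[(27) + (-3) + (0) + (0)] = 24/12 = 2
(Exp terms are combined using exp(i*s)*conj(exp(i*t)) = exp(i*(s-t)), and sums of them are collapsed using the identity that for every m > 1 the m distinct m-th roots of unity sum to 0, e.g. 1 + exp(2*I*pi/3) + exp(-2*I*pi/3) = 0.)
Hence the multiplicities are chi_1: 1, chi_2: 1, chi_3: 1, chi_4: 2. Dimension check: dim(chi_4)*dim(chi_4) = 3*3 = 9 and sum (mult * dim) = 1*1 + 1*1 + 1*1 + 2*3 = 9.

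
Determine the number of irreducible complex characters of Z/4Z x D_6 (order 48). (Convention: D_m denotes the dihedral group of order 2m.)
24

The number of irreducible complex representations of a finite group equals its number of conjugacy classes. For a direct product, #classes(G x H) = #classes(G) * #classes(H). Z/4Z has 4 classes (abelian), D_6 has 6 classes, so 4 * 6 = 24, so Z/4Z x D_6 (order 48) has exactly 24 irreducible complex representations.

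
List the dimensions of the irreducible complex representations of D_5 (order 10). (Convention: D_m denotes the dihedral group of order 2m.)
Dimensions: 1, 1, 2, 2

Reasoning: There are 4 irreducibles (= number of conjugacy classes). Their dimensions d_i satisfy sum d_i^2 = |G| = 10: 1 + 1 + 4 + 4 = 10.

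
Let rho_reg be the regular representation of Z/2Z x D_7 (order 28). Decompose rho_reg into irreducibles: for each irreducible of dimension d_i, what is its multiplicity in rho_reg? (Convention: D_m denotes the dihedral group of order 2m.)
Each irreducible V_i of dimension d_i appears with multiplicity d_i, i.e. rho_reg = (direct sum over all irreducibles V_i) d_i V_i. The irreducible dimensions for Z/2Z x D_7 are 1, 1, 1, 1, 2, 2, 2, 2, 2, 2: 4 irreducibles of dimension 1, each with multiplicity 1; 6 irreducibles of dimension 2, each with multiplicity 2. Total dimension 4*1*1 + 6*2*2 = 28 = |G|.

General theorem: in the regular representation of a finite group G, each irreducible appears with multiplicity equal to its dimension. Check: dim(rho_reg) = sum d_i^2 = 1 + 1 + 1 + 1 + 4 + 4 + 4 + 4 + 4 + 4 = 28 = |G|.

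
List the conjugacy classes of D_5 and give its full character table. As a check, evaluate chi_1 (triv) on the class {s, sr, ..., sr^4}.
Conjugacy classes: {e} of size 1, {r^1, r^4} of size 2, {r^2, r^3} of size 2, {s, sr, ..., sr^4} of size 5.
Character table:
  irrep \ class              {e} (size 1)  {r^1, r^4} (size 2)  {r^2, r^3} (size 2)  {s, sr, ..., sr^4} (size 5)
  chi_1 (triv)               1             1                    1                    1                          
  chi_2 (sign: r->1, s->-1)  1             1                    1                    -1                         
  chi_3 (2d, j=1)            2             -1/2 + sqrt(5)/2     -sqrt(5)/2 - 1/2     0                          
  chi_4 (2d, j=2)            2             -sqrt(5)/2 - 1/2     -1/2 + sqrt(5)/2     0                          

Spot check: chi_1 (triv) on {s, sr, ..., sr^4} = 1.

Why: D_5 has order 2*5 = 10 with 4 conjugacy classes, hence 4 irreducibles. Sum of squared dims 1 + 1 + 4 + 4 = 10 = |G|. Linear characters come from the abelianisation; the 2-dimensional irreps have character r^k -> 2*cos(2*pi*j*k/5), reflections -> 0.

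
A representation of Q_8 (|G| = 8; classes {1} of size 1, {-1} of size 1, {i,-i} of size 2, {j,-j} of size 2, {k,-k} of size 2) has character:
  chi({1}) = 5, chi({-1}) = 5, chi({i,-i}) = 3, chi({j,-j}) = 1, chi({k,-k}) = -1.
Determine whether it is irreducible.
Not irreducible (reducible): <chi, chi> = 9 > 1.

Proof sketch: <chi, chi> = (1/|G|) sum_C |C| * |chi(C)|^2 = (1/8)[1*|5|^2 + 1*|5|^2 + 2*|3|^2 + 2*|1|^2 + 2*|-1|^2]
  = (1/8)[(25) + (25) + (18) + (2) + (2)] = 72/8 = 9.
A character is irreducible iff <chi, chi> = 1, so this representation is reducible.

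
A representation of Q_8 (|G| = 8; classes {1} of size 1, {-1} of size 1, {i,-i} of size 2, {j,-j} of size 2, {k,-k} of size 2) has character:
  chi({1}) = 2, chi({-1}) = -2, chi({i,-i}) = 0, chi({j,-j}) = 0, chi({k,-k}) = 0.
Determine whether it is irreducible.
Irreducible: <chi, chi> = 1.

Proof sketch: <chi, chi> = (1/|G|) sum_C |C| * |chi(C)|^2 = (1/8)[1*|2|^2 + 1*|-2|^2 + 2*|0|^2 + 2*|0|^2 + 2*|0|^2]
  = (1/8)[(4) + (4) + (0) + (0) + (0)] = 8/8 = 1.
A character is irreducible iff <chi, chi> = 1, so this representation is irreducible.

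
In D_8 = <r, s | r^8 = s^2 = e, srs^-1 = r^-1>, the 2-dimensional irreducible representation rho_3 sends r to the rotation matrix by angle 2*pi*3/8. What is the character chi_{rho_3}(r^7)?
chi_{rho_3}(r^7) = 2*cos(2*pi*3*7/8) = -sqrt(2)

Derivation: rho_3(r^7) is rotation by angle 2*pi*3*7/8, whose trace is 2*cos(2*pi*3*7/8) = -sqrt(2).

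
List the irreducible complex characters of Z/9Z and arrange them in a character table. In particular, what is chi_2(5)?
Character table of Z/9Z (irreps indexed chi_0,...,chi_8 with chi_k(m) = zeta_9^(k*m), zeta_9 = exp(2*pi*i/9)):
  irrep \ class  {0} (size 1)  {1} (size 1)    {2} (size 1)    {3} (size 1)    {4} (size 1)    {5} (size 1)    {6} (size 1)    {7} (size 1)    {8} (size 1)  
  chi_0          1             1               1               1               1               1               1               1               1             
  chi_1          1             exp(2*I*pi/9)   exp(4*I*pi/9)   exp(2*I*pi/3)   exp(8*I*pi/9)   exp(-8*I*pi/9)  exp(-2*I*pi/3)  exp(-4*I*pi/9)  exp(-2*I*pi/9)
  chi_2          1             exp(4*I*pi/9)   exp(8*I*pi/9)   exp(-2*I*pi/3)  exp(-2*I*pi/9)  exp(2*I*pi/9)   exp(2*I*pi/3)   exp(-8*I*pi/9)  exp(-4*I*pi/9)
  chi_3          1             exp(2*I*pi/3)   exp(-2*I*pi/3)  1               exp(2*I*pi/3)   exp(-2*I*pi/3)  1               exp(2*I*pi/3)   exp(-2*I*pi/3)
  chi_4          1             exp(8*I*pi/9)   exp(-2*I*pi/9)  exp(2*I*pi/3)   exp(-4*I*pi/9)  exp(4*I*pi/9)   exp(-2*I*pi/3)  exp(2*I*pi/9)   exp(-8*I*pi/9)
  chi_5          1             exp(-8*I*pi/9)  exp(2*I*pi/9)   exp(-2*I*pi/3)  exp(4*I*pi/9)   exp(-4*I*pi/9)  exp(2*I*pi/3)   exp(-2*I*pi/9)  exp(8*I*pi/9) 
  chi_6          1             exp(-2*I*pi/3)  exp(2*I*pi/3)   1               exp(-2*I*pi/3)  exp(2*I*pi/3)   1               exp(-2*I*pi/3)  exp(2*I*pi/3) 
  chi_7          1             exp(-4*I*pi/9)  exp(-8*I*pi/9)  exp(2*I*pi/3)   exp(2*I*pi/9)   exp(-2*I*pi/9)  exp(-2*I*pi/3)  exp(8*I*pi/9)   exp(4*I*pi/9) 
  chi_8          1             exp(-2*I*pi/9)  exp(-4*I*pi/9)  exp(-2*I*pi/3)  exp(-8*I*pi/9)  exp(8*I*pi/9)   exp(2*I*pi/3)   exp(4*I*pi/9)   exp(2*I*pi/9) 

Spot check: chi_2(5) = zeta_9^(2*5) = zeta_9^10 = exp(2*I*pi/9).

Justification: Z/9Z is abelian, so all 9 irreducible complex representations are 1-dimensional. They are given by chi_k(m) = zeta_9^(k*m) for k = 0,...,8. Row orthogonality: sum_m chi_k(m) conj(chi_l(m)) = 9 * [k = l].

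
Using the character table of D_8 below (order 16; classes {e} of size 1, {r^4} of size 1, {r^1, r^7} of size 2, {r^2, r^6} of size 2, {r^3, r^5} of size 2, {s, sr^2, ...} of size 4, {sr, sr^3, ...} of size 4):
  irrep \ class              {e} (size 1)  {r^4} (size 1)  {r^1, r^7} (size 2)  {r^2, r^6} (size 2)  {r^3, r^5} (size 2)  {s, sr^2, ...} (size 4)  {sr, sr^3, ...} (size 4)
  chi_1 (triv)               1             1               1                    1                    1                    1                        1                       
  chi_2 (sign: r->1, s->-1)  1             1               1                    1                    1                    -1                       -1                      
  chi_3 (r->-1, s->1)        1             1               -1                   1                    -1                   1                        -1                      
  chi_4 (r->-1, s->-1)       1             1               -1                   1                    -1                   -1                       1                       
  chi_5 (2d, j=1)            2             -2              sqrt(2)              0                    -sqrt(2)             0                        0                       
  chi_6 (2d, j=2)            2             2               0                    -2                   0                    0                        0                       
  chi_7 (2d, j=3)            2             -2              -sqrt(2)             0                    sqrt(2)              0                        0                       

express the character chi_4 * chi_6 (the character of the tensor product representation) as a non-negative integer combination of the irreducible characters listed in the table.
chi_4 tensor chi_6 = chi_6 (all other irreducibles have multiplicity 0).

Working: The character of a tensor product is the pointwise product (chi_4 * chi_6)(C) = chi_4(C) * chi_6(C):
  {e}: (1)*(2), {r^4}: (1)*(2), {r^1, r^7}: (-1)*(0), {r^2, r^6}: (1)*(-2), {r^3, r^5}: (-1)*(0), {s, sr^2, ...}: (-1)*(0), {sr, sr^3, ...}: (1)*(0)
so (chi_4 * chi_6) takes values
  {e} -> 2, {r^4} -> 2, {r^1, r^7} -> 0, {r^2, r^6} -> -2, {r^3, r^5} -> 0, {s, sr^2, ...} -> 0, {sr, sr^3, ...} -> 0.
Now take the inner product of this character with each irreducible chi from the table, <chi_4*chi_6, chi> = (1/16) sum_C |C| (chi_4*chi_6)(C) conj(chi(C)):
  <chi_4*chi_6, chi_1> = (1/16)[1*(2)*conj(1) + 1*(2)*conj(1) + 2*(0)*conj(1) + 2*(-2)*conj(1) + 2*(0)*conj(1) + 4*(0)*conj(1) + 4*(0)*conj(1)]
      = (1/16)[(2) + (2) + (0) + (-4) + (0) + (0) + (0)] = 0/16 = 0
  <chi_4*chi_6, chi_2> = (1/16)[1*(2)*conj(1) + 1*(2)*conj(1) + 2*(0)*conj(1) + 2*(-2)*conj(1) + 2*(0)*conj(1) + 4*(0)*conj(-1) + 4*(0)*conj(-1)]
      = (1/16)[(2) + (2) + (0) + (-4) + (0) + (0) + (0)] = 0/16 = 0
  <chi_4*chi_6, chi_3> = (1/16)[1*(2)*conj(1) + 1*(2)*conj(1) + 2*(0)*conj(-1) + 2*(-2)*conj(1) + 2*(0)*conj(-1) + 4*(0)*conj(1) + 4*(0)*conj(-1)]
      = (1/16)[(2) + (2) + (0) + (-4) + (0) + (0) + (0)] = 0/16 = 0
  <chi_4*chi_6, chi_4> = (1/16)[1*(2)*conj(1) + 1*(2)*conj(1) + 2*(0)*conj(-1) + 2*(-2)*conj(1) + 2*(0)*conj(-1) + 4*(0)*conj(-1) + 4*(0)*conj(1)]
      = (1/16)[(2) + (2) + (0) + (-4) + (0) + (0) + (0)] = 0/16 = 0
  <chi_4*chi_6, chi_5> = (1/16)[1*(2)*conj(2) + 1*(2)*conj(-2) + 2*(0)*conj(sqrt(2)) + 2*(-2)*conj(0) + 2*(0)*conj(-sqrt(2)) + 4*(0)*conj(0) + 4*(0)*conj(0)]
      = (1/16)[(4) + (-4) + (0) + (0) + (0) + (0) + (0)] = 0/16 = 0
  <chi_4*chi_6, chi_6> = (1/16)[1*(2)*conj(2) + 1*(2)*conj(2) + 2*(0)*conj(0) + 2*(-2)*conj(-2) + 2*(0)*conj(0) + 4*(0)*conj(0) + 4*(0)*conj(0)]
      = (1/16)[(4) + (4) + (0) + (8) + (0) + (0) + (0)] = 16/16 = 1
  <chi_4*chi_6, chi_7> = (1/16)[1*(2)*conj(2) + 1*(2)*conj(-2) + 2*(0)*conj(-sqrt(2)) + 2*(-2)*conj(0) + 2*(0)*conj(sqrt(2)) + 4*(0)*conj(0) + 4*(0)*conj(0)]
      = (1/16)[(4) + (-4) + (0) + (0) + (0) + (0) + (0)] = 0/16 = 0
Hence the multiplicities are chi_6: 1. Dimension check: dim(chi_4)*dim(chi_6) = 1*2 = 2 and sum (mult * dim) = 1*2 = 2.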